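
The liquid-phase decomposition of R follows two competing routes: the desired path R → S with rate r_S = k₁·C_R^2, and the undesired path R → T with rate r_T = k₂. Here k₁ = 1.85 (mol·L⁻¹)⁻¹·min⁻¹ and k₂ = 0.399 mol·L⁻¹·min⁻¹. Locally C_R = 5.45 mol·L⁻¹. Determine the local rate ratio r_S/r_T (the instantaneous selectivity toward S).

S_{S/T} = r_S/r_T = (k₁·C_R^2)/(k₂) = (k₁/k₂)·C_R^2.
= (1.85×5.450^2) / (0.399) = 54.95/0.3990 = 138.
Since the desired path is higher order in R, keeping C_R high (PFR or concentrated feed) favours S.

138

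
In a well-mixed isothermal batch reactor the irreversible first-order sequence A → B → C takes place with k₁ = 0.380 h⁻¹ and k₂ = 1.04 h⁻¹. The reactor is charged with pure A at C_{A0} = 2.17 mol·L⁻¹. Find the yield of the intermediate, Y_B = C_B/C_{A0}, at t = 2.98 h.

0.160

For first-order series with pure A initially, C_B(t) = k₁C_{A0}/(k₂−k₁)·(e^(−k₁t) − e^(−k₂t)).
e^(−k₁t) = e^(−0.380×2.98) = e^(−1.132) = 0.3223; e^(−k₂t) = e^(−3.099) = 0.04509.
C_B = 0.380×2.17/(1.04−0.380) × (0.3223−0.04509) = 1.249×0.2772 = 0.3463 mol·L⁻¹.
Y_B = C_B/C_{A0} = 0.3463/2.17 = 0.160.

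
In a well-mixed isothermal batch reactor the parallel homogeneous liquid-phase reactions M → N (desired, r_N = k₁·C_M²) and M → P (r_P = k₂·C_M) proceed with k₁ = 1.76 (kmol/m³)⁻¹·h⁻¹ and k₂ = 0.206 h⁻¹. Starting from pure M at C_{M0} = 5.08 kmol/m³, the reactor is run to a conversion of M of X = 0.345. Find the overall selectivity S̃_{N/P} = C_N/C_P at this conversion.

35.4

C_M = C_{M0}(1−X) = 3.327 kmol/m³.
Along a PFR/batch, dC_P/dC_M = −r_P/(r_N+r_P) = −k₂/(k₂+k₁·C_M).
Integrating from C_{M0} to C_M: C_P = (0.206/1.76)·ln[(0.206+1.76·5.08)/(0.206+1.76·3.33)] = 0.1170·ln(9.147/6.062) = 0.04814 kmol/m³.
Then C_N = (C_{M0}−C_M) − C_P = 1.753 − 0.04814 = 1.704 kmol/m³.
S̃_{N/P} = C_N/C_P = 1.704/0.04814 = 35.4.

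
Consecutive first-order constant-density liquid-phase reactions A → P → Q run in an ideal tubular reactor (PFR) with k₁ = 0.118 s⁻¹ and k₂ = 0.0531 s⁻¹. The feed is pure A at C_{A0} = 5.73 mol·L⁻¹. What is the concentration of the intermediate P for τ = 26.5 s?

The intermediate concentration in a first-order A→B→C sequence is C_P = k₁C_{A0}(e^(−k₁τ) − e^(−k₂τ))/(k₂−k₁).
e^(−k₁τ) = e^(−0.118×26.5) = e^(−3.127) = 0.04385; e^(−k₂τ) = e^(−1.407) = 0.2448.
C_P = 0.118×5.73/(0.0531−0.118) × (0.04385−0.2448) = (-10.42)×(-0.2010) = 2.094 mol·L⁻¹.

2.09 mol·L⁻¹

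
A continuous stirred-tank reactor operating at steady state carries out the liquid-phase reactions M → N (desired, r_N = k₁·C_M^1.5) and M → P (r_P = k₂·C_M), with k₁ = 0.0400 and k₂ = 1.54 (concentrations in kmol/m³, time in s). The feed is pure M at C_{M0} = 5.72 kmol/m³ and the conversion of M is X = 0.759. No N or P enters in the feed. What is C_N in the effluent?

0.128 kmol/m³

Exit C_M = C_{M0}(1−X) = 5.72×0.241 = 1.379 kmol/m³.
Rates in a CSTR are evaluated at the outlet concentration: r_N = 0.0400×1.379^1.5 = 0.06474, r_P = 1.54×1.379 = 2.123.
Fraction of consumed M going to N: r_N/(r_N+r_P) = 0.02959.
C_N = 0.02959·C_{M0}·X = 0.02959×5.72×0.759 = 0.128 kmol/m³.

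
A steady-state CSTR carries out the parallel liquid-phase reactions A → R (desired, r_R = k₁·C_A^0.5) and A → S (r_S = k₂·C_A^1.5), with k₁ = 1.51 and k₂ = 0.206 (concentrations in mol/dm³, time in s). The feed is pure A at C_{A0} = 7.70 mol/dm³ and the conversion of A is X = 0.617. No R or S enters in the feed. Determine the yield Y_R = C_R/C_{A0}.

0.440

Exit C_A = C_{A0}(1−X) = 7.70×0.383 = 2.949 mol/dm³.
A CSTR operates uniformly at the exit composition, giving r_R = 2.593 and r_S = 1.043 (each k·C_A^n at C_A = 2.949).
Fraction of consumed A going to R: r_R/(r_R+r_S) = 0.7131.
C_R = 0.7131·C_{A0}·X = 0.7131×7.70×0.617 = 3.39 mol/dm³; Y_R = C_R/C_{A0} = 0.440.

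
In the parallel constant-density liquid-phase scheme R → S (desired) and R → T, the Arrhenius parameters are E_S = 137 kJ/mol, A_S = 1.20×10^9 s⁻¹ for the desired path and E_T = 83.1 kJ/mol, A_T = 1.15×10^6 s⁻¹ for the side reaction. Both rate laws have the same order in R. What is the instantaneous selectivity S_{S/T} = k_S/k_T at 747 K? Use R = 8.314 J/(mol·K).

With equal orders, S_{S/T} = k_S/k_T = (A_S/A_T)·exp[(E_T−E_S)/(RT)].
(E_T−E_S)/(RT) = (83.1−137)×10³/(8.314×747) = -53900/6211 = -8.679.
k_S/k_T = (1.20×10^9/1.15×10^6)·exp(-8.679) = 1043 × 1.702×10^-4 = 0.178.
Since E_S > E_T, raising the temperature improves selectivity toward S.

0.178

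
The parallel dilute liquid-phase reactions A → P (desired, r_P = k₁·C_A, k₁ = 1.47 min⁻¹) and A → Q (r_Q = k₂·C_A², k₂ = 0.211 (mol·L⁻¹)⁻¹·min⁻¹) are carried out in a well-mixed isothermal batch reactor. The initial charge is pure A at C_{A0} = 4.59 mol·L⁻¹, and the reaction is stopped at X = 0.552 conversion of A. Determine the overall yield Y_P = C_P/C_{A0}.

0.376

C_A = C_{A0}(1−X) = 2.056 mol·L⁻¹.
Along a PFR/batch, dC_P/dC_A = −r_P/(r_P+r_Q) = −k₁/(k₁+k₂·C_A).
Integrating from C_{A0} to C_A: C_P = (1.47/0.211)·ln[(1.47+0.211·4.59)/(1.47+0.211·2.06)] = 6.967·ln(2.438/1.904) = 1.724 mol·L⁻¹.
Y_P = C_P/C_{A0} = 1.724/4.59 = 0.376.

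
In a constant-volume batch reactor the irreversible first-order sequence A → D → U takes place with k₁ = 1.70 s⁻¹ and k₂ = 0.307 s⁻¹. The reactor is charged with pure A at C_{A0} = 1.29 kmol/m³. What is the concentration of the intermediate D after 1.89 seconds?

0.818 kmol/m³

For first-order series with pure A initially, C_D(t) = k₁C_{A0}/(k₂−k₁)·(e^(−k₁t) − e^(−k₂t)).
e^(−k₁t) = e^(−1.70×1.89) = e^(−3.213) = 0.04024; e^(−k₂t) = e^(−0.5802) = 0.5598.
C_D = 1.70×1.29/(0.307−1.70) × (0.04024−0.5598) = (-1.574)×(-0.5195) = 0.8179 kmol/m³.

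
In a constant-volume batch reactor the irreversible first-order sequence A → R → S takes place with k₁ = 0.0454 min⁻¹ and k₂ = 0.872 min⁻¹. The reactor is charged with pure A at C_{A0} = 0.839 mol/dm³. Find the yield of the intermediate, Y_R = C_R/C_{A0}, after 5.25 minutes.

The intermediate concentration in a first-order A→B→C sequence is C_R = k₁C_{A0}(e^(−k₁t) − e^(−k₂t))/(k₂−k₁).
e^(−k₁t) = e^(−0.0454×5.25) = e^(−0.2384) = 0.7879; e^(−k₂t) = e^(−4.578) = 0.01028.
C_R = 0.0454×0.839/(0.872−0.0454) × (0.7879−0.01028) = 0.04608×0.7777 = 0.03583 mol/dm³.
Y_R = C_R/C_{A0} = 0.03583/0.839 = 0.0427.

0.0427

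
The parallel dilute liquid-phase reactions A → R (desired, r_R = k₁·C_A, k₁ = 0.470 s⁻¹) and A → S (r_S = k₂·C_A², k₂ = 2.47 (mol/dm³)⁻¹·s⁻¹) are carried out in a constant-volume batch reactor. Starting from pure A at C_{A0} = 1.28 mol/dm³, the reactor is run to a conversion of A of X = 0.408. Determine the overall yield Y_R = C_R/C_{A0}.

0.0652

C_A = C_{A0}(1−X) = 0.7578 mol/dm³.
Along a PFR/batch, dC_R/dC_A = −r_R/(r_R+r_S) = −k₁/(k₁+k₂·C_A).
Integrating from C_{A0} to C_A: C_R = (0.470/2.47)·ln[(0.470+2.47·1.28)/(0.470+2.47·0.758)] = 0.1903·ln(3.632/2.342) = 0.08350 mol/dm³.
Y_R = C_R/C_{A0} = 0.08350/1.28 = 0.0652.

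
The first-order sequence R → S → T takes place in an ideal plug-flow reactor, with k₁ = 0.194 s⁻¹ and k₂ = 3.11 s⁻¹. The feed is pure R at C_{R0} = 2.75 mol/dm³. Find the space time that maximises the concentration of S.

0.951 s

Setting dC_S/dτ = 0 gives τ_opt = ln(k₂/k₁)/(k₂−k₁).
= ln(3.11/0.194)/(3.11−0.194) = ln(16.03)/2.916 = 2.775/2.916 = 0.951 s.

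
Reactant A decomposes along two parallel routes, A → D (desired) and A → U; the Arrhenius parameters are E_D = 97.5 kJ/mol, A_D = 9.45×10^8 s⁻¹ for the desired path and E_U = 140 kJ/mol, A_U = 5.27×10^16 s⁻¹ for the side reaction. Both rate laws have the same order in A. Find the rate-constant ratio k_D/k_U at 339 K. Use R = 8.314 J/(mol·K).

0.0635

Since both paths have the same order in A, the concentration cancels and S_{D/U} = k_D/k_U = (A_D/A_U)·exp[(E_U−E_D)/(RT)].
(E_U−E_D)/(RT) = (140−97.5)×10³/(8.314×339) = 42500/2818 = 15.08.
k_D/k_U = (9.45×10^8/5.27×10^16)·exp(15.08) = 1.793×10^-8 × 3.539×10^6 = 0.0635.
Since E_D < E_U, lowering the temperature improves selectivity toward D.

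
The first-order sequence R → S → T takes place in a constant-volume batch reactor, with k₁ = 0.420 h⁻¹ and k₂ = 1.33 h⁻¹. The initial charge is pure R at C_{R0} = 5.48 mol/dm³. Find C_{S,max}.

For a first-order series the maximum intermediate yield is C_{S,max}/C_{R0} = (k₁/k₂)^[k₂/(k₂−k₁)].
= (0.420/1.33)^(1.33/(1.33−0.420)) = (0.3158)^(1.462) = 0.1855.
C_{S,max} = 0.1855×5.48 = 1.02 mol/dm³.

1.02 mol/dm³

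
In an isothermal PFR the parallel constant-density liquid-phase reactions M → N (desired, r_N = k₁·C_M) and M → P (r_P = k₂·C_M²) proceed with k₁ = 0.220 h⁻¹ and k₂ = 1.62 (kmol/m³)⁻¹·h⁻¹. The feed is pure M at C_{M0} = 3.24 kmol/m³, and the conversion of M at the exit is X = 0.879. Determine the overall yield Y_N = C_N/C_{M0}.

C_M = C_{M0}(1−X) = 0.3920 kmol/m³.
Along a PFR/batch, dC_N/dC_M = −r_N/(r_N+r_P) = −k₁/(k₁+k₂·C_M).
Integrating from C_{M0} to C_M: C_N = (0.220/1.62)·ln[(0.220+1.62·3.24)/(0.220+1.62·0.392)] = 0.1358·ln(5.469/0.8551) = 0.2520 kmol/m³.
Y_N = C_N/C_{M0} = 0.2520/3.24 = 0.0778.

0.0778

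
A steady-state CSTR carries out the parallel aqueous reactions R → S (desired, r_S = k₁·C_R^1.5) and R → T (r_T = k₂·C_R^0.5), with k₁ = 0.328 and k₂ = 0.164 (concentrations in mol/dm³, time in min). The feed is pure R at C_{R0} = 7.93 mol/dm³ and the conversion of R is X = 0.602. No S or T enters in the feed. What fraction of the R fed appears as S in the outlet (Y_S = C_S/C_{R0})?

Exit C_R = C_{R0}(1−X) = 7.93×0.398 = 3.156 mol/dm³.
In a CSTR the entire volume is at exit conditions, so r_S = 0.328×3.156^1.5 = 1.839 and r_T = 0.164×3.156^0.5 = 0.2914.
Fraction of consumed R going to S: r_S/(r_S+r_T) = 0.8632.
C_S = 0.8632·C_{R0}·X = 0.8632×7.93×0.602 = 4.12 mol/dm³; Y_S = C_S/C_{R0} = 0.520.

0.520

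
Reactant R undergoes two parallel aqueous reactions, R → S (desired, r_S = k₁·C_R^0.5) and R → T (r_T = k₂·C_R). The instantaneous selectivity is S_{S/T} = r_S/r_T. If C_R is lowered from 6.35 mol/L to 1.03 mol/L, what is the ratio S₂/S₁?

S_{S/T} = (k₁/k₂)·C_R^-0.5, so S₂/S₁ = (C_{R,2}/C_{R,1})^-0.5.
= (1.03/6.35)^(-0.5) = (0.1622)^(-0.5) = 2.48.

2.48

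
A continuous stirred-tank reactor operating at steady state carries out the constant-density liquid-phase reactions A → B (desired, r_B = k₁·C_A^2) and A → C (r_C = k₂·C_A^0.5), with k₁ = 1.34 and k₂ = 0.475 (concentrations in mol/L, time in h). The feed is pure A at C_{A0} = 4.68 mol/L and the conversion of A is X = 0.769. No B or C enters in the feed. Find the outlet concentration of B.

Exit C_A = C_{A0}(1−X) = 4.68×0.231 = 1.081 mol/L.
Rates in a CSTR are evaluated at the outlet concentration: r_B = 1.34×1.081^2 = 1.566, r_C = 0.475×1.081^0.5 = 0.4939.
Fraction of consumed A going to B: r_B/(r_B+r_C) = 0.7603.
C_B = 0.7603·C_{A0}·X = 0.7603×4.68×0.769 = 2.74 mol/L.

2.74 mol/L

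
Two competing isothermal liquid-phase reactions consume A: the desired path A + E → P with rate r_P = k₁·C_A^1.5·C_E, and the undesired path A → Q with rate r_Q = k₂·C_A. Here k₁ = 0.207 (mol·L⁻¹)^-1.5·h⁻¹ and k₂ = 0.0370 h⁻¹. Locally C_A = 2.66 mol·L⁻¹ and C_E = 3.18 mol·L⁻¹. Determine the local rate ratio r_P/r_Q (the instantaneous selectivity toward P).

S_{P/Q} = r_P/r_Q = (k₁·C_A^1.5·C_E)/(k₂·C_A) = (k₁/k₂)·C_A^0.5·C_E.
= (0.207×2.660^1.5×3.180) / (0.0370×2.660) = 2.856/0.09842 = 29.0.

29.0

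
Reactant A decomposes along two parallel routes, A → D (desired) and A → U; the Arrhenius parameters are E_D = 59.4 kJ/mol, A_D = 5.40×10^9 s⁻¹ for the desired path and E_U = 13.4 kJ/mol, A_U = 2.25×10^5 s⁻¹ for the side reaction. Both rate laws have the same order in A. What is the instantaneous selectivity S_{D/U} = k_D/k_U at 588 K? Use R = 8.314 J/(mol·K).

1.97

k_D/k_U = (A_D/A_U)·exp[−(E_D−E_U)/(RT)] = (A_D/A_U)·exp[(E_U−E_D)/(RT)].
(E_U−E_D)/(RT) = (13.4−59.4)×10³/(8.314×588) = -46000/4889 = -9.410.
k_D/k_U = (5.40×10^9/2.25×10^5)·exp(-9.410) = 24000 × 8.193×10^-5 = 1.97.
Since E_D > E_U, raising the temperature improves selectivity toward D.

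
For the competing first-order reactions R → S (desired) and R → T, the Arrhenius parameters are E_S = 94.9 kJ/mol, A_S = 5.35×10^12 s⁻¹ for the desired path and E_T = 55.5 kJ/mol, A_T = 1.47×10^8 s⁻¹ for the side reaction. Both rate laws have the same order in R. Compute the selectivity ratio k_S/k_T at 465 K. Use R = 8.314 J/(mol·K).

1.36

With equal orders, S_{S/T} = k_S/k_T = (A_S/A_T)·exp[(E_T−E_S)/(RT)].
(E_T−E_S)/(RT) = (55.5−94.9)×10³/(8.314×465) = -39400/3866 = -10.19.
k_S/k_T = (5.35×10^12/1.47×10^8)·exp(-10.19) = 36395 × 3.749×10^-5 = 1.36.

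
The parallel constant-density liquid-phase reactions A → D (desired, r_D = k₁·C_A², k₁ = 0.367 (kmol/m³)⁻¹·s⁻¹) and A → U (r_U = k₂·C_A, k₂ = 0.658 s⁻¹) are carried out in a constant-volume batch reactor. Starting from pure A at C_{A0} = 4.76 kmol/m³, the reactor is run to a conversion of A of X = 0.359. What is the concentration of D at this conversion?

C_A = C_{A0}(1−X) = 3.051 kmol/m³.
Along a PFR/batch, dC_U/dC_A = −r_U/(r_D+r_U) = −k₂/(k₂+k₁·C_A).
Integrating from C_{A0} to C_A: C_U = (0.658/0.367)·ln[(0.658+0.367·4.76)/(0.658+0.367·3.05)] = 1.793·ln(2.405/1.778) = 0.5417 kmol/m³.
Then C_D = (C_{A0}−C_A) − C_U = 1.709 − 0.5417 = 1.167 kmol/m³.

1.17 kmol/m³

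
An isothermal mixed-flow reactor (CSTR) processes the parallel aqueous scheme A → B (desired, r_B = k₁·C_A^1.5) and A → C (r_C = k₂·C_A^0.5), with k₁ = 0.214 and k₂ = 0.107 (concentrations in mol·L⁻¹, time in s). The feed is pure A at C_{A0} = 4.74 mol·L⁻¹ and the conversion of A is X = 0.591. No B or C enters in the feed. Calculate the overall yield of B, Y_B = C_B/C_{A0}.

0.470

Exit C_A = C_{A0}(1−X) = 4.74×0.409 = 1.939 mol·L⁻¹.
Rates in a CSTR are evaluated at the outlet concentration: r_B = 0.214×1.939^1.5 = 0.5777, r_C = 0.107×1.939^0.5 = 0.1490.
Fraction of consumed A going to B: r_B/(r_B+r_C) = 0.7950.
C_B = 0.7950·C_{A0}·X = 0.7950×4.74×0.591 = 2.23 mol·L⁻¹; Y_B = C_B/C_{A0} = 0.470.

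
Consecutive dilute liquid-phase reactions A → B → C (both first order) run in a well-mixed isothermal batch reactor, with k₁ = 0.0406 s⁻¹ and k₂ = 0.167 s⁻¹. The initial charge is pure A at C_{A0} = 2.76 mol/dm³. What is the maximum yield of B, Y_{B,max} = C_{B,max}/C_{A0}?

Evaluating C_B at t_opt = ln(k₂/k₁)/(k₂−k₁) gives C_{B,max}/C_{A0} = (k₁/k₂)^[k₂/(k₂−k₁)].
= (0.0406/0.167)^(0.167/(0.167−0.0406)) = (0.2431)^(1.321) = 0.1544.

0.154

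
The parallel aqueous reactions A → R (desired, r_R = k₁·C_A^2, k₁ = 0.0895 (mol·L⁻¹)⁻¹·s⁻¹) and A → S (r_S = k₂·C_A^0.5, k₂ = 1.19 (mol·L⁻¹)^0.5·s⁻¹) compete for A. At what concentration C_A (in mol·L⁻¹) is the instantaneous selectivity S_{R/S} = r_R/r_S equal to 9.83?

S_{R/S} = (k₁/k₂)·C_A^1.5 ⇒ C_A = (S·k₂/k₁)^(1/1.5).
= (9.83×1.19/0.0895)^(0.6667) = (130.7)^(0.6667) = 25.8 mol·L⁻¹.

25.8 mol·L⁻¹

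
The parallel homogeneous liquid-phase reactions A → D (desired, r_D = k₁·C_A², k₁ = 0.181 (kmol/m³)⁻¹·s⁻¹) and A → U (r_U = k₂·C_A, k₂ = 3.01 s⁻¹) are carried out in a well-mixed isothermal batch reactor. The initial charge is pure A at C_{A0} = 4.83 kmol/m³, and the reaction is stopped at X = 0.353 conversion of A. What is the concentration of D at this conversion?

C_A = C_{A0}(1−X) = 3.125 kmol/m³.
Along a PFR/batch, dC_U/dC_A = −r_U/(r_D+r_U) = −k₂/(k₂+k₁·C_A).
Integrating from C_{A0} to C_A: C_U = (3.01/0.181)·ln[(3.01+0.181·4.83)/(3.01+0.181·3.13)] = 16.63·ln(3.884/3.576) = 1.377 kmol/m³.
Then C_D = (C_{A0}−C_A) − C_U = 1.705 − 1.377 = 0.3283 kmol/m³.

0.328 kmol/m³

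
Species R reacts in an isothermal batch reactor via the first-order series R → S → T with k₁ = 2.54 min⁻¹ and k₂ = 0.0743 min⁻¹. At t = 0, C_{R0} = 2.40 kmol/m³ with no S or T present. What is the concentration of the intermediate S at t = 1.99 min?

2.12 kmol/m³

For first-order series with pure R initially, C_S(t) = k₁C_{R0}/(k₂−k₁)·(e^(−k₁t) − e^(−k₂t)).
e^(−k₁t) = e^(−2.54×1.99) = e^(−5.055) = 0.006380; e^(−k₂t) = e^(−0.1479) = 0.8626.
C_S = 2.54×2.40/(0.0743−2.54) × (0.006380−0.8626) = (-2.472)×(-0.8562) = 2.117 kmol/m³.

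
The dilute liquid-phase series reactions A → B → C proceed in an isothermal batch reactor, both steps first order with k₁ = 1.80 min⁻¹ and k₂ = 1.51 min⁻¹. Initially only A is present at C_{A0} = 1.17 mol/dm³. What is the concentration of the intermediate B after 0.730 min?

For first-order series with pure A initially, C_B(t) = k₁C_{A0}/(k₂−k₁)·(e^(−k₁t) − e^(−k₂t)).
e^(−k₁t) = e^(−1.80×0.730) = e^(−1.314) = 0.2687; e^(−k₂t) = e^(−1.102) = 0.3321.
C_B = 1.80×1.17/(1.51−1.80) × (0.2687−0.3321) = (-7.262)×(-0.06336) = 0.4601 mol/dm³.

0.460 mol/dm³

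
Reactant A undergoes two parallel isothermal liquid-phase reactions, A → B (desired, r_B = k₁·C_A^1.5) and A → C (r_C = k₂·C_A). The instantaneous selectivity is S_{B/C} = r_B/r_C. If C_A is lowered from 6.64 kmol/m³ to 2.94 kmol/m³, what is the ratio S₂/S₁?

S_{B/C} = (k₁/k₂)·C_A^0.5, so S₂/S₁ = (C_{A,2}/C_{A,1})^0.5.
= (2.94/6.64)^0.5 = (0.4428)^0.5 = 0.665.

0.665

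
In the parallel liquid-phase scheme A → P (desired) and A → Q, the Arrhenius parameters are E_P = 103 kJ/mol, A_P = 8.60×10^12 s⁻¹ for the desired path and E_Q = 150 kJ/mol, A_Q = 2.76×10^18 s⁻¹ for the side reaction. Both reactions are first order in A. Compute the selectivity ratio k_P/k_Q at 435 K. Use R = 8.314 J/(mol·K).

With equal orders, S_{P/Q} = k_P/k_Q = (A_P/A_Q)·exp[(E_Q−E_P)/(RT)].
(E_Q−E_P)/(RT) = (150−103)×10³/(8.314×435) = 47000/3617 = 13.00.
k_P/k_Q = (8.60×10^12/2.76×10^18)·exp(13.00) = 3.116×10^-6 × 4.405×10^5 = 1.37.
Since E_P < E_Q, lowering the temperature improves selectivity toward P.

1.37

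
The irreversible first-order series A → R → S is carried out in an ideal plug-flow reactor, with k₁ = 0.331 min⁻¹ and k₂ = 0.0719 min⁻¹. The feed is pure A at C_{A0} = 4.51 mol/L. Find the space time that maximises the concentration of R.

5.89 min

Setting dC_R/dτ = 0 gives τ_opt = ln(k₂/k₁)/(k₂−k₁).
= ln(0.0719/0.331)/(0.0719−0.331) = ln(0.2172)/-0.2591 = -1.527/-0.2591 = 5.89 min.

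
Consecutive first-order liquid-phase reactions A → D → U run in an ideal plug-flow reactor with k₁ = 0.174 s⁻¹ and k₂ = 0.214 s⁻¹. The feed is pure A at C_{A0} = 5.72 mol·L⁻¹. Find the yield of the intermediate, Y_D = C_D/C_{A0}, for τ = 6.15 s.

The intermediate concentration in a first-order A→B→C sequence is C_D = k₁C_{A0}(e^(−k₁τ) − e^(−k₂τ))/(k₂−k₁).
e^(−k₁τ) = e^(−0.174×6.15) = e^(−1.070) = 0.3430; e^(−k₂τ) = e^(−1.316) = 0.2682.
C_D = 0.174×5.72/(0.214−0.174) × (0.3430−0.2682) = 24.88×0.07480 = 1.861 mol·L⁻¹.
Y_D = C_D/C_{A0} = 1.861/5.72 = 0.325.

0.325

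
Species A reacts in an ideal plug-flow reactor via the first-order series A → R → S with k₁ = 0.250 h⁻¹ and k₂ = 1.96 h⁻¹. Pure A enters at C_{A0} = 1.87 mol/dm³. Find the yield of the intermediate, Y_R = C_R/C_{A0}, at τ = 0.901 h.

0.0917

For first-order series with pure A initially, C_R(τ) = k₁C_{A0}/(k₂−k₁)·(e^(−k₁τ) − e^(−k₂τ)).
e^(−k₁τ) = e^(−0.250×0.901) = e^(−0.2253) = 0.7983; e^(−k₂τ) = e^(−1.766) = 0.1710.
C_R = 0.250×1.87/(1.96−0.250) × (0.7983−0.1710) = 0.2734×0.6273 = 0.1715 mol/dm³.
Y_R = C_R/C_{A0} = 0.1715/1.87 = 0.0917.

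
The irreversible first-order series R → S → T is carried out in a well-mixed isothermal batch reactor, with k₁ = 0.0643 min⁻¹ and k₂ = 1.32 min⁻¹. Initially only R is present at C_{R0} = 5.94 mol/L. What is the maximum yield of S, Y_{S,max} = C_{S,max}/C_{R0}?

At the optimum, C_{S,max}/C_{R0} = (k₁/k₂)^[k₂/(k₂−k₁)].
= (0.0643/1.32)^(1.32/(1.32−0.0643)) = (0.04871)^(1.051) = 0.04173.

0.0417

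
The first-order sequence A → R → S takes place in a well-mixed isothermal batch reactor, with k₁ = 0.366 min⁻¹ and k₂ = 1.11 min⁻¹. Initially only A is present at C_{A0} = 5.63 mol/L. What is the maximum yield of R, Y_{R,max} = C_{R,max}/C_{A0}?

0.191

For a first-order series the maximum intermediate yield is C_{R,max}/C_{A0} = (k₁/k₂)^[k₂/(k₂−k₁)].
= (0.366/1.11)^(1.11/(1.11−0.366)) = (0.3297)^(1.492) = 0.1910.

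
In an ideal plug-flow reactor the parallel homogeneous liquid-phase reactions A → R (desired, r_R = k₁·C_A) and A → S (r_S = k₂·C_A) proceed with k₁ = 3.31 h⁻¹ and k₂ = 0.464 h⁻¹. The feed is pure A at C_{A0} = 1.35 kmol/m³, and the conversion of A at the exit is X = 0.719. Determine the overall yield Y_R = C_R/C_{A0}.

0.631

C_A = C_{A0}(1−X) = 0.3794 kmol/m³.
Both paths are first order in A, so the instantaneous fraction to R is constant: dC_R/d(−C_A) = k₁/(k₁+k₂) = 0.8771.
C_R = 0.8771·(C_{A0}−C_A) = 0.8771×0.9707 = 0.851 kmol/m³.
Y_R = C_R/C_{A0} = 0.8513/1.35 = 0.631.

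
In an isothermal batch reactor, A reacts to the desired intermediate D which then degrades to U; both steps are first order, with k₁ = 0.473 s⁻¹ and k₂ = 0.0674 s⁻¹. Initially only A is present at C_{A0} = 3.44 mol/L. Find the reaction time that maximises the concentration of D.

Setting dC_D/dt = 0 gives t_opt = ln(k₂/k₁)/(k₂−k₁).
= ln(0.0674/0.473)/(0.0674−0.473) = ln(0.1425)/-0.4056 = -1.948/-0.4056 = 4.80 s.

4.80 s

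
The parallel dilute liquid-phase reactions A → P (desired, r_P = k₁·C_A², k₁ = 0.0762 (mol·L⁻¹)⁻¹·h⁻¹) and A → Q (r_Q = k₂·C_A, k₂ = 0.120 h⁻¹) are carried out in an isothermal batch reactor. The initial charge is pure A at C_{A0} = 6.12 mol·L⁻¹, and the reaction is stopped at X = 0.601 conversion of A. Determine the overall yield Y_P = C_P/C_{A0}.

0.434

C_A = C_{A0}(1−X) = 2.442 mol·L⁻¹.
Along a PFR/batch, dC_Q/dC_A = −r_Q/(r_P+r_Q) = −k₂/(k₂+k₁·C_A).
Integrating from C_{A0} to C_A: C_Q = (0.120/0.0762)·ln[(0.120+0.0762·6.12)/(0.120+0.0762·2.44)] = 1.575·ln(0.5863/0.3061) = 1.024 mol·L⁻¹.
Then C_P = (C_{A0}−C_A) − C_Q = 3.678 − 1.024 = 2.654 mol·L⁻¹.
Y_P = C_P/C_{A0} = 2.654/6.12 = 0.434.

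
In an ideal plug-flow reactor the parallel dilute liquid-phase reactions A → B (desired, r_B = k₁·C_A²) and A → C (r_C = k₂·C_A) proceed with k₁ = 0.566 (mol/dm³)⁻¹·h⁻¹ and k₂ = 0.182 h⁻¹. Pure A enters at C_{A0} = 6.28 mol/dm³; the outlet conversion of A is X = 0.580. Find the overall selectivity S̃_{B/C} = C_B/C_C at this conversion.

C_A = C_{A0}(1−X) = 2.638 mol/dm³.
Along a PFR/batch, dC_C/dC_A = −r_C/(r_B+r_C) = −k₂/(k₂+k₁·C_A).
Integrating from C_{A0} to C_A: C_C = (0.182/0.566)·ln[(0.182+0.566·6.28)/(0.182+0.566·2.64)] = 0.3216·ln(3.736/1.675) = 0.2580 mol/dm³.
Then C_B = (C_{A0}−C_A) − C_C = 3.642 − 0.2580 = 3.384 mol/dm³.
S̃_{B/C} = C_B/C_C = 3.384/0.2580 = 13.1.

13.1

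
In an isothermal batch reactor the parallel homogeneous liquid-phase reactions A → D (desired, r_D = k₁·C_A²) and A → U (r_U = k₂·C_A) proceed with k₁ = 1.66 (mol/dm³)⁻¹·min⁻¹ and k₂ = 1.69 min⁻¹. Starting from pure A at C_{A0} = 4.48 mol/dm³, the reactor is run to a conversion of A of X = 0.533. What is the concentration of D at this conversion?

1.81 mol/dm³

C_A = C_{A0}(1−X) = 2.092 mol/dm³.
Along a PFR/batch, dC_U/dC_A = −r_U/(r_D+r_U) = −k₂/(k₂+k₁·C_A).
Integrating from C_{A0} to C_A: C_U = (1.69/1.66)·ln[(1.69+1.66·4.48)/(1.69+1.66·2.09)] = 1.018·ln(9.127/5.163) = 0.5800 mol/dm³.
Then C_D = (C_{A0}−C_A) − C_U = 2.388 − 0.5800 = 1.808 mol/dm³.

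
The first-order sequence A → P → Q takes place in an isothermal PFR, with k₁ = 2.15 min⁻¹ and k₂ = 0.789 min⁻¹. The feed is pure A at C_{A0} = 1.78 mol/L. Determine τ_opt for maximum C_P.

The intermediate peaks when r₁ = r₂, i.e. k₁e^(−k₁τ) = k₂e^(−k₂τ), giving τ_opt = ln(k₂/k₁)/(k₂−k₁).
= ln(0.789/2.15)/(0.789−2.15) = ln(0.3670)/-1.361 = -1.002/-1.361 = 0.737 min.

0.737 min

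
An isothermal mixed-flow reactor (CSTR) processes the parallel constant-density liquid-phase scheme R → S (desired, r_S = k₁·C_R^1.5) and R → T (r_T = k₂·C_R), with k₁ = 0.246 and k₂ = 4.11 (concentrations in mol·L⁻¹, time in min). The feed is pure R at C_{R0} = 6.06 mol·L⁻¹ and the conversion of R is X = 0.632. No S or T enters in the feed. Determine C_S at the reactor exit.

Exit C_R = C_{R0}(1−X) = 6.06×0.368 = 2.230 mol·L⁻¹.
A CSTR operates uniformly at the exit composition, giving r_S = 0.8192 and r_T = 9.166 (each k·C_R^n at C_R = 2.230).
Fraction of consumed R going to S: r_S/(r_S+r_T) = 0.08205.
C_S = 0.08205·C_{R0}·X = 0.08205×6.06×0.632 = 0.314 mol·L⁻¹.

0.314 mol·L⁻¹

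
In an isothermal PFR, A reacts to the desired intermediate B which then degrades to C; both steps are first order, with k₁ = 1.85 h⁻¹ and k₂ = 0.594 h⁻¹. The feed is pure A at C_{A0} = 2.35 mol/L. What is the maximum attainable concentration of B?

At the optimum, C_{B,max}/C_{A0} = (k₁/k₂)^[k₂/(k₂−k₁)].
= (1.85/0.594)^(0.594/(0.594−1.85)) = (3.114)^(-0.4729) = 0.5843.
C_{B,max} = 0.5843×2.35 = 1.37 mol/L.

1.37 mol/L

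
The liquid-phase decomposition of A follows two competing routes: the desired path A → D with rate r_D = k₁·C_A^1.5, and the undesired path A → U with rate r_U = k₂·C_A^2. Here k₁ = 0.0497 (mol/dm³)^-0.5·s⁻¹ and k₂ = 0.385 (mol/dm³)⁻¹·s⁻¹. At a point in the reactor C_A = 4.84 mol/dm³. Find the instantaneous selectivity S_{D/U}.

0.0587

S_{D/U} = r_D/r_U = (k₁·C_A^1.5)/(k₂·C_A^2) = (k₁/k₂)·C_A^-0.5.
= (0.0497×4.840^1.5) / (0.385×4.840^2) = 0.5292/9.019 = 0.0587.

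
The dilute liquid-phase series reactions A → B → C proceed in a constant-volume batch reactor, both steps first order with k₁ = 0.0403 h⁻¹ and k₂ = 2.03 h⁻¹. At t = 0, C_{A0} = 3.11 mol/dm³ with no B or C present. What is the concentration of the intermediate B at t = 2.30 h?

0.0568 mol/dm³

For first-order series with pure A initially, C_B(t) = k₁C_{A0}/(k₂−k₁)·(e^(−k₁t) − e^(−k₂t)).
e^(−k₁t) = e^(−0.0403×2.30) = e^(−0.09269) = 0.9115; e^(−k₂t) = e^(−4.669) = 0.009382.
C_B = 0.0403×3.11/(2.03−0.0403) × (0.9115−0.009382) = 0.06299×0.9021 = 0.05682 mol/dm³.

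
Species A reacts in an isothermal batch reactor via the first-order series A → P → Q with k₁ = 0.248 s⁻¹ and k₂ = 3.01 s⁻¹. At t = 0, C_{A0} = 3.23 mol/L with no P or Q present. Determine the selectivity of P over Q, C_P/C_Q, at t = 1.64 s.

Solving the coupled first-order balances gives C_P(t) = [k₁/(k₂−k₁)]·C_{A0}·(e^(−k₁t) − e^(−k₂t)).
e^(−k₁t) = e^(−0.248×1.64) = e^(−0.4067) = 0.6658; e^(−k₂t) = e^(−4.936) = 0.007180.
C_P = 0.248×3.23/(3.01−0.248) × (0.6658−0.007180) = 0.2900×0.6587 = 0.1910 mol/L.
C_A = C_{A0}e^(−k₁t) = 2.151 mol/L, so C_Q = C_{A0}−C_A−C_P = 0.8883 mol/L; C_P/C_Q = 0.215.

0.215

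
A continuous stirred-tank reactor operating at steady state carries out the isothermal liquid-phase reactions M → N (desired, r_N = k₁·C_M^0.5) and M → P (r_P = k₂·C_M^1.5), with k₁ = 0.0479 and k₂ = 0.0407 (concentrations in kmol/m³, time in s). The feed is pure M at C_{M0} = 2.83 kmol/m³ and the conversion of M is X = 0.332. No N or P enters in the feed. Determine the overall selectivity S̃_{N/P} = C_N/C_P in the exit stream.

0.623

Exit C_M = C_{M0}(1−X) = 2.83×0.668 = 1.890 kmol/m³.
Rates in a CSTR are evaluated at the outlet concentration: r_N = 0.0479×1.890^0.5 = 0.06586, r_P = 0.0407×1.890^1.5 = 0.1058.
Overall selectivity = C_N/C_P = r_Nτ/(r_Pτ) = r_N/r_P = 0.623.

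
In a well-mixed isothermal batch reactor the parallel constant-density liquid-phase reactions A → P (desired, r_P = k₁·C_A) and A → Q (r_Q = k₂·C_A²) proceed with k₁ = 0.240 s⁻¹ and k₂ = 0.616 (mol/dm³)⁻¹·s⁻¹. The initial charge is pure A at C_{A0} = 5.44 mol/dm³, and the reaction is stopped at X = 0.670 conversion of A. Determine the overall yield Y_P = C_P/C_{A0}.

C_A = C_{A0}(1−X) = 1.795 mol/dm³.
Along a PFR/batch, dC_P/dC_A = −r_P/(r_P+r_Q) = −k₁/(k₁+k₂·C_A).
Integrating from C_{A0} to C_A: C_P = (0.240/0.616)·ln[(0.240+0.616·5.44)/(0.240+0.616·1.80)] = 0.3896·ln(3.591/1.346) = 0.3824 mol/dm³.
Y_P = C_P/C_{A0} = 0.3824/5.44 = 0.0703.

0.0703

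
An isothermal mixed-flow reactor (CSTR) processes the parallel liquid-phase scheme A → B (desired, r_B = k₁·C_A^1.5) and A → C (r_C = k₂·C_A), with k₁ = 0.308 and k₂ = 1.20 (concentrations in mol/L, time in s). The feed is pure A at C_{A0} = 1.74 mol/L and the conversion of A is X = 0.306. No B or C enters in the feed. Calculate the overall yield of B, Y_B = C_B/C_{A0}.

Exit C_A = C_{A0}(1−X) = 1.74×0.694 = 1.208 mol/L.
In a CSTR the entire volume is at exit conditions, so r_B = 0.308×1.208^1.5 = 0.4087 and r_C = 1.20×1.208 = 1.449.
Fraction of consumed A going to B: r_B/(r_B+r_C) = 0.2200.
C_B = 0.2200·C_{A0}·X = 0.2200×1.74×0.306 = 0.117 mol/L; Y_B = C_B/C_{A0} = 0.0673.

0.0673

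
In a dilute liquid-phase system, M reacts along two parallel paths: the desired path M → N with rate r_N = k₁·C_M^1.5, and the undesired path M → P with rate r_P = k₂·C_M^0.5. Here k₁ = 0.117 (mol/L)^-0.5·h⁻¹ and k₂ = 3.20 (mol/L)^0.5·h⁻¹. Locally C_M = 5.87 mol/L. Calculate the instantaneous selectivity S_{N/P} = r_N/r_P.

0.215

S_{N/P} = r_N/r_P = (k₁·C_M^1.5)/(k₂·C_M^0.5) = (k₁/k₂)·C_M.
= (0.117×5.870^1.5) / (3.20×5.870^0.5) = 1.664/7.753 = 0.215.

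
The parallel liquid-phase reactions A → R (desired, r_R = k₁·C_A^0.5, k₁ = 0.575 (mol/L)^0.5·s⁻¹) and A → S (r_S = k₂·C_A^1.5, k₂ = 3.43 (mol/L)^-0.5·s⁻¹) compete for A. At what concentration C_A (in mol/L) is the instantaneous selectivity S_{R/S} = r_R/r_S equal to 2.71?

0.0619 mol/L

S_{R/S} = (k₁/k₂)·C_A⁻¹ ⇒ C_A = (S·k₂/k₁)^(-1).
= (2.71×3.43/0.575)^(-1) = (16.17)^(-1) = 0.0619 mol/L.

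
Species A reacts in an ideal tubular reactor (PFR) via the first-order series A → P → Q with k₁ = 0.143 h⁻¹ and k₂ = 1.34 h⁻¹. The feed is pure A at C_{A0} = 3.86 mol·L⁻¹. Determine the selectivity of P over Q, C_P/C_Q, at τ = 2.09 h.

The intermediate concentration in a first-order A→B→C sequence is C_P = k₁C_{A0}(e^(−k₁τ) − e^(−k₂τ))/(k₂−k₁).
e^(−k₁τ) = e^(−0.143×2.09) = e^(−0.2989) = 0.7417; e^(−k₂τ) = e^(−2.801) = 0.06077.
C_P = 0.143×3.86/(1.34−0.143) × (0.7417−0.06077) = 0.4611×0.6809 = 0.3140 mol·L⁻¹.
C_A = C_{A0}e^(−k₁τ) = 2.863 mol·L⁻¹, so C_Q = C_{A0}−C_A−C_P = 0.6832 mol·L⁻¹; C_P/C_Q = 0.460.

0.460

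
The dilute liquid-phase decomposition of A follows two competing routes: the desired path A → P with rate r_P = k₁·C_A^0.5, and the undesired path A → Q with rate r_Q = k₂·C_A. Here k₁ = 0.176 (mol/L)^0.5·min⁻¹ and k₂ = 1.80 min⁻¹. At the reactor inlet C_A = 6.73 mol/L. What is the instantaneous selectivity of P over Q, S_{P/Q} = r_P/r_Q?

S_{P/Q} = r_P/r_Q = (k₁·C_A^0.5)/(k₂·C_A) = (k₁/k₂)·C_A^-0.5.
= (0.176×6.730^0.5) / (1.80×6.730) = 0.4566/12.11 = 0.0377.
The undesired path is higher order in A, so low C_A (CSTR or dilute feed) favours P.

0.0377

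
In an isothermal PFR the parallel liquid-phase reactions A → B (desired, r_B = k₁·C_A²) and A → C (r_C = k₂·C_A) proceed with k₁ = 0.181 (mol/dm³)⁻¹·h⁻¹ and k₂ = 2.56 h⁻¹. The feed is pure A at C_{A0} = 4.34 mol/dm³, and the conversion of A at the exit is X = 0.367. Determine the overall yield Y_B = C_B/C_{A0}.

0.0733

C_A = C_{A0}(1−X) = 2.747 mol/dm³.
Along a PFR/batch, dC_C/dC_A = −r_C/(r_B+r_C) = −k₂/(k₂+k₁·C_A).
Integrating from C_{A0} to C_A: C_C = (2.56/0.181)·ln[(2.56+0.181·4.34)/(2.56+0.181·2.75)] = 14.14·ln(3.346/3.057) = 1.275 mol/dm³.
Then C_B = (C_{A0}−C_A) − C_C = 1.593 − 1.275 = 0.3182 mol/dm³.
Y_B = C_B/C_{A0} = 0.3182/4.34 = 0.0733.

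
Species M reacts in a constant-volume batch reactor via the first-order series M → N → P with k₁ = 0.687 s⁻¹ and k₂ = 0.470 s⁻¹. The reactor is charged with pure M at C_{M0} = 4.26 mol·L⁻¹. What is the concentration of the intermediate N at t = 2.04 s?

Solving the coupled first-order balances gives C_N(t) = [k₁/(k₂−k₁)]·C_{M0}·(e^(−k₁t) − e^(−k₂t)).
e^(−k₁t) = e^(−0.687×2.04) = e^(−1.401) = 0.2462; e^(−k₂t) = e^(−0.9588) = 0.3834.
C_N = 0.687×4.26/(0.470−0.687) × (0.2462−0.3834) = (-13.49)×(-0.1371) = 1.849 mol·L⁻¹.

1.85 mol·L⁻¹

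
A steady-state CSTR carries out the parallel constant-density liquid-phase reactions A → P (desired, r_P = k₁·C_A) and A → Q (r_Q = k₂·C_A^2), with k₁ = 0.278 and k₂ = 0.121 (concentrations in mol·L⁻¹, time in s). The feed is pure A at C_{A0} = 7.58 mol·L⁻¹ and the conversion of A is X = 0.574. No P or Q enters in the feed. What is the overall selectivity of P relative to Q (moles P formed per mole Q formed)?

Exit C_A = C_{A0}(1−X) = 7.58×0.426 = 3.229 mol·L⁻¹.
In a CSTR the entire volume is at exit conditions, so r_P = 0.278×3.229 = 0.8977 and r_Q = 0.121×3.229^2 = 1.262.
Overall selectivity = C_P/C_Q = r_Pτ/(r_Qτ) = r_P/r_Q = 0.712.

0.712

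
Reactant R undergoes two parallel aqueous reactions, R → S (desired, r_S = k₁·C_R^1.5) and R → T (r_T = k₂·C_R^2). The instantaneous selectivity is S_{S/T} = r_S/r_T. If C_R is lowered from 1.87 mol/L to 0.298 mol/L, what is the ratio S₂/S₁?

2.51

S_{S/T} = (k₁/k₂)·C_R^-0.5, so S₂/S₁ = (C_{R,2}/C_{R,1})^-0.5.
= (0.298/1.87)^(-0.5) = (0.1594)^(-0.5) = 2.51.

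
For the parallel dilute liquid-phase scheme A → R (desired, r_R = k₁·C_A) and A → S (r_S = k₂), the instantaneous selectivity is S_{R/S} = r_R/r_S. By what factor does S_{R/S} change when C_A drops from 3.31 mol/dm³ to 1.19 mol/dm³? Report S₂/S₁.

S_{R/S} = (k₁/k₂)·C_A, so S₂/S₁ = (C_{A,2}/C_{A,1}).
= 1.19/3.31 = 0.360.
Selectivity toward R falls as C_A falls — high-concentration operation is favoured.

0.360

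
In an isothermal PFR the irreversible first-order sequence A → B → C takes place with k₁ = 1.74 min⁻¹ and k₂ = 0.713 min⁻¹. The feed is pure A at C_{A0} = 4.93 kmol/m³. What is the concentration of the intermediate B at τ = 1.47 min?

Solving the coupled first-order balances gives C_B(τ) = [k₁/(k₂−k₁)]·C_{A0}·(e^(−k₁τ) − e^(−k₂τ)).
e^(−k₁τ) = e^(−1.74×1.47) = e^(−2.558) = 0.07747; e^(−k₂τ) = e^(−1.048) = 0.3506.
C_B = 1.74×4.93/(0.713−1.74) × (0.07747−0.3506) = (-8.353)×(-0.2731) = 2.281 kmol/m³.

2.28 kmol/m³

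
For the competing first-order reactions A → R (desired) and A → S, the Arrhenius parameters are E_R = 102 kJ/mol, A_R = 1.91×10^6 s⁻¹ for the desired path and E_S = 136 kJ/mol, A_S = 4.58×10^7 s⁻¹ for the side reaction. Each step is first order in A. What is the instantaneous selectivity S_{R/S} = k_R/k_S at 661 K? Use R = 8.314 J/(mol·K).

k_R/k_S = (A_R/A_S)·exp[−(E_R−E_S)/(RT)] = (A_R/A_S)·exp[(E_S−E_R)/(RT)].
(E_S−E_R)/(RT) = (136−102)×10³/(8.314×661) = 34000/5496 = 6.187.
k_R/k_S = (1.91×10^6/4.58×10^7)·exp(6.187) = 0.04170 × 486.3 = 20.3.
Since E_R < E_S, lowering the temperature improves selectivity toward R.

20.3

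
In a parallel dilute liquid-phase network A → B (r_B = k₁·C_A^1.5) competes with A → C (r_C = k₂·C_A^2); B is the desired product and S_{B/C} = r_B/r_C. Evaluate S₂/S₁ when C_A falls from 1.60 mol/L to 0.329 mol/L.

2.21

S_{B/C} = (k₁/k₂)·C_A^-0.5, so S₂/S₁ = (C_{A,2}/C_{A,1})^-0.5.
= (0.329/1.60)^(-0.5) = (0.2056)^(-0.5) = 2.21.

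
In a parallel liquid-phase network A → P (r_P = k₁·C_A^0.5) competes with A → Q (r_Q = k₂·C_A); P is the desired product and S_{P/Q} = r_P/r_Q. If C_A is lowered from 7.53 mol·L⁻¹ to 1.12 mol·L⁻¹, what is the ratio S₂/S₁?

2.59

S_{P/Q} = (k₁/k₂)·C_A^-0.5, so S₂/S₁ = (C_{A,2}/C_{A,1})^-0.5.
= (1.12/7.53)^(-0.5) = (0.1487)^(-0.5) = 2.59.
Selectivity toward P rises as C_A falls — low-concentration operation is favoured.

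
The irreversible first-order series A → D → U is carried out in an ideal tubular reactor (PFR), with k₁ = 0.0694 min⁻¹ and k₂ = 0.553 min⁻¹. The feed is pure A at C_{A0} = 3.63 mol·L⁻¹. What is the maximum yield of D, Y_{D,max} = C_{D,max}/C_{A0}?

For a first-order series the maximum intermediate yield is C_{D,max}/C_{A0} = (k₁/k₂)^[k₂/(k₂−k₁)].
= (0.0694/0.553)^(0.553/(0.553−0.0694)) = (0.1255)^(1.144) = 0.09317.

0.0932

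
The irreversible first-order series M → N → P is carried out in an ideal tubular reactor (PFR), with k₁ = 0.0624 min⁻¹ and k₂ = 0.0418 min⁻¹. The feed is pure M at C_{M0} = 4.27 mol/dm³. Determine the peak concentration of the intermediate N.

Evaluating C_N at τ_opt = ln(k₂/k₁)/(k₂−k₁) gives C_{N,max}/C_{M0} = (k₁/k₂)^[k₂/(k₂−k₁)].
= (0.0624/0.0418)^(0.0418/(0.0418−0.0624)) = (1.493)^(-2.029) = 0.4435.
C_{N,max} = 0.4435×4.27 = 1.89 mol/dm³.

1.89 mol/dm³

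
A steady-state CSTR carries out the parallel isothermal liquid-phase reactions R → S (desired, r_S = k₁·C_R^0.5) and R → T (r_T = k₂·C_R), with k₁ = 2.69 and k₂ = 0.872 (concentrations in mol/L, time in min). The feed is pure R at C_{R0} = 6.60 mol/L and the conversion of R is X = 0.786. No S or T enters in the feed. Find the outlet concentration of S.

Exit C_R = C_{R0}(1−X) = 6.60×0.214 = 1.412 mol/L.
Rates in a CSTR are evaluated at the outlet concentration: r_S = 2.69×1.412^0.5 = 3.197, r_T = 0.872×1.412 = 1.232.
Fraction of consumed R going to S: r_S/(r_S+r_T) = 0.7219.
C_S = 0.7219·C_{R0}·X = 0.7219×6.60×0.786 = 3.74 mol/L.

3.74 mol/L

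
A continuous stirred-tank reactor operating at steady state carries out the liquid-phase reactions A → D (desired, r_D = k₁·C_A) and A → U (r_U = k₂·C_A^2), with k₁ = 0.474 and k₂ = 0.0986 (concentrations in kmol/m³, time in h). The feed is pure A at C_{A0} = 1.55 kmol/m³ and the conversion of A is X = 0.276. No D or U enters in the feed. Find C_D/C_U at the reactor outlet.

4.28

Exit C_A = C_{A0}(1−X) = 1.55×0.724 = 1.122 kmol/m³.
A CSTR operates uniformly at the exit composition, giving r_D = 0.5319 and r_U = 0.1242 (each k·C_A^n at C_A = 1.122).
Overall selectivity = C_D/C_U = r_Dτ/(r_Uτ) = r_D/r_U = 4.28.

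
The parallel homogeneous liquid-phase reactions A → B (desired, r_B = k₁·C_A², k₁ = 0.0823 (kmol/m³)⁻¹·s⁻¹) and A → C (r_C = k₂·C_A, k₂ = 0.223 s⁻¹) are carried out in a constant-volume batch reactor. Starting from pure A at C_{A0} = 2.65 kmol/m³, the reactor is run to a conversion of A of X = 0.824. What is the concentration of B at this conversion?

C_A = C_{A0}(1−X) = 0.4664 kmol/m³.
Along a PFR/batch, dC_C/dC_A = −r_C/(r_B+r_C) = −k₂/(k₂+k₁·C_A).
Integrating from C_{A0} to C_A: C_C = (0.223/0.0823)·ln[(0.223+0.0823·2.65)/(0.223+0.0823·0.466)] = 2.710·ln(0.4411/0.2614) = 1.418 kmol/m³.
Then C_B = (C_{A0}−C_A) − C_C = 2.184 − 1.418 = 0.7658 kmol/m³.

0.766 kmol/m³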